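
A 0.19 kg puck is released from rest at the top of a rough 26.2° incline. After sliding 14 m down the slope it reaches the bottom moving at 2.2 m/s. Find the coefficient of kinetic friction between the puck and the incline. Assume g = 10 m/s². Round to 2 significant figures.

The energy dissipated by friction is the PE lost minus the KE gained:
mgL sinθ = 11.744 J; ½mv² = 0.45980 J
W_f = 11.744 − 0.45980 = 11.28 J
μ_k = W_f/(mg cosθ · L) = 11.28/(1.705 × 14) = 0.4728

μ_k = 0.47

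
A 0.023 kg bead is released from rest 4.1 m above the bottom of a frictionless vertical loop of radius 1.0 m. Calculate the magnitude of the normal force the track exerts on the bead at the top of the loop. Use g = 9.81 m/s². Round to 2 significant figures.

Energy from release to top (height 2r): mgh = ½mv_top² + mg(2r)
v_top² = 2g(h − 2r) = 2(9.81)(4.1 − 2.000) = 41.202 m²/s²
At the top, both N and weight point toward the centre: N + mg = mv_top²/r
N = m(v_top²/r − g) = 0.023(41.202/1.0 − 9.81) = 0.7220 N

N = 0.72 N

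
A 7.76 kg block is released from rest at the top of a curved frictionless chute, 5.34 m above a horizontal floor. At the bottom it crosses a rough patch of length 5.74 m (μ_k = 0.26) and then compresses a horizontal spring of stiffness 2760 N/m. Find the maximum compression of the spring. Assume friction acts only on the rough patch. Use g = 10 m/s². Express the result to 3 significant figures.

Initial energy: E₁ = mgh = (7.76)(10)(5.34) = 414.38 J
Friction removes W_f = μ_k mg d = (0.26)(7.76)(10)(5.74) = 115.8 J
Energy reaching the spring: E = 414.38 − 115.8 = 298.57 J
At max compression ½kx² = E ⇒ x = √(2E/k) = √(2 × 298.57/2760) = 0.4651 m

x = 0.465 m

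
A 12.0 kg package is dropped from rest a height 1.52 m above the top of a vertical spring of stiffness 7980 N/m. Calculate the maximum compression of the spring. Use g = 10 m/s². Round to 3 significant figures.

Measuring PE from the top of the relaxed spring, at max compression the package has dropped H + x with zero KE, so:
mg(H + x) = ½kx²
½(7980)x² − (12.0)(10)x − (12.0)(10)(1.52) = 0
3990x² − 120.0x − 182.4 = 0
x = [120.0 + √(14400 + 2.9111e+06)]/(2 × 3990) = 0.2294 m

x = 0.229 m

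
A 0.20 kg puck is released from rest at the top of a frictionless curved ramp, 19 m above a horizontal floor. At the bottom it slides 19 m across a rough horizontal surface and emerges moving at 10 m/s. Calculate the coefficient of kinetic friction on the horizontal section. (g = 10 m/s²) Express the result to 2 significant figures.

μ_k = 0.74

Energy at the top = energy at the end + work done against friction:
mgh = ½mv² + μ_k m g d
mgh = 38.000 J; ½mv² = 10.000 J
W_f = 38.000 − 10.000 = 28.00 J
μ_k = W_f/(mg·d) = 28.00/(2.000 × 19) = 0.7368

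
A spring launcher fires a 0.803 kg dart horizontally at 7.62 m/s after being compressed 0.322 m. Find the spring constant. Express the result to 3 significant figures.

Spring PE at full compression equals KE at release: ½kx² = ½mv²
k = mv²/x² = (0.803)(7.62)²/(0.322)² = 449.7 N/m

k = 450 N/m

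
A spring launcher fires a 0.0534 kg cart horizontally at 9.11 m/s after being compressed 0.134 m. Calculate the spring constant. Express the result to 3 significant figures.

k = 247 N/m

½kx² = ½mv²
k = mv²/x² = (0.0534)(9.11)²/(0.134)² = 246.8 N/m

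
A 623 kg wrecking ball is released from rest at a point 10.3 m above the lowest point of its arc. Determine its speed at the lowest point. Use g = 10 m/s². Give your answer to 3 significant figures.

v = 14.4 m/s

Mechanical energy is conserved (no friction): mgh = ½mv²
v = √(2gh) = √(2 × 10 × 10.3) = √206.00 = 14.35 m/s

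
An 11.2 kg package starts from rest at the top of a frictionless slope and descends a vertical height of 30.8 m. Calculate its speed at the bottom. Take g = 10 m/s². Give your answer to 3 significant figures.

v = 24.8 m/s

Energy conservation between the two points: mgh = ½mv²
v = √(2gh) = √(2 × 10 × 30.8) = √616.00 = 24.82 m/s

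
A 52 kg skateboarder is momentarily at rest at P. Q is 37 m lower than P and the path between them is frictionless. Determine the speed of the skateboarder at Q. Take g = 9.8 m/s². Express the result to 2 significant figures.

By conservation of mechanical energy, mgh = ½mv²
The mass cancels from both sides.
v = √(2gh) = √(2 × 9.8 × 37) = √725.20 = 26.93 m/s

v = 27 m/s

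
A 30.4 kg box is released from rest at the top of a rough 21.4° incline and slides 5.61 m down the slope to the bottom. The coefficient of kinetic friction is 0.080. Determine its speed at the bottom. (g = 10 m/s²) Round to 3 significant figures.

Energy: mgh = ½mv² + W_f, with h = L sinθ and W_f = μ_k (mg cosθ) L
mgh = mgL sinθ = (30.4)(10)(5.61)sin21.4° = 622.28 J
W_f = μ_k mg cosθ · L = (0.080)(30.4)(10)cos21.4°·5.61 = 127.0 J
½mv² = 622.28 − 127.0 = 495.25 J
v = √(2 × 495.25/30.4) = 5.708 m/s

v = 5.71 m/s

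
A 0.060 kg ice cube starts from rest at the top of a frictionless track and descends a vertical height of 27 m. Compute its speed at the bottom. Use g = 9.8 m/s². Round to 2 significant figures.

By conservation of mechanical energy, mgh = ½mv²
The mass cancels from both sides.
v = √(2gh) = √(2 × 9.8 × 27) = √529.20 = 23.00 m/s

v = 23 m/s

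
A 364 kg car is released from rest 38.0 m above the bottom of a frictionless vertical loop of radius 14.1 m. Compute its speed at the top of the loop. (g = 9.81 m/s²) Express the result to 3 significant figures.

Energy conservation: mgh = ½mv_top² + mg(2r)
v_top² = 2g(h − 2r) = 2(9.81)(38.0 − 28.20) = 192.3
v_top = 13.87 m/s

v = 13.9 m/s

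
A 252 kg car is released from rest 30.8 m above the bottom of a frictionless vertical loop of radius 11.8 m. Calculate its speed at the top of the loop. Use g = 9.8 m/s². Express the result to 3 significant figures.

v = 11.9 m/s

Energy conservation: mgh = ½mv_top² + mg(2r)
v_top² = 2g(h − 2r) = 2(9.8)(30.8 − 23.60) = 141.1
v_top = 11.88 m/s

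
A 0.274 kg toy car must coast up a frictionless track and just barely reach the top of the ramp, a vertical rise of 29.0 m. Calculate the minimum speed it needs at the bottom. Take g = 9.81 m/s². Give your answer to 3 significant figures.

v = 23.9 m/s

At the top it is momentarily at rest, so all KE converts to PE: ½mv² = mgh
v = √(2gh) = √(2 × 9.81 × 29.0) = 23.85 m/s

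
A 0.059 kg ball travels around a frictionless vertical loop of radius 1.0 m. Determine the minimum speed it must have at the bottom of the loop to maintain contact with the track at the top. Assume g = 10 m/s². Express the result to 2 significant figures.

At the top: mg = mv_top²/r ⇒ v_top² = gr = 10.00 m²/s²
Energy from bottom to top (height 2r): ½mv_bot² = ½mv_top² + mg(2r)
v_bot² = gr + 4gr = 5gr = 50.00
v_bot = √(5gr) = 7.071 m/s

v = 7.1 m/s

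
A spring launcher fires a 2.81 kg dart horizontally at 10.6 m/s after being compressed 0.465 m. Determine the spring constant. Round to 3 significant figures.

Energy stored in the spring equals the launch KE: ½kx² = ½mv²
k = mv²/x² = (2.81)(10.6)²/(0.465)² = 1460 N/m

k = 1460 N/m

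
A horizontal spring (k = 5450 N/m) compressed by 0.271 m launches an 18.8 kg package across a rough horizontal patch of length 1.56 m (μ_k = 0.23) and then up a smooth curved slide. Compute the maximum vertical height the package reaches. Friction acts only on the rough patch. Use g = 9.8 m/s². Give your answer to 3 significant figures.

Spring energy: E₀ = ½kx² = ½(5450)(0.271)² = 200.13 J
Friction: W_f = μ_k mg d = (0.23)(18.8)(9.8)(1.56) = 66.11 J
Energy at base of ramp: E = 200.13 − 66.11 = 134.02 J
At max height all remaining energy is PE: mgh = E ⇒ h = E/(mg) = 134.02/(18.8 × 9.8) = 0.7274 m

h = 0.727 m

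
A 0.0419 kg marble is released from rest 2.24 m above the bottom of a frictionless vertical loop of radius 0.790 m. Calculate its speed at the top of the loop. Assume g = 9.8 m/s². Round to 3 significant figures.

v = 3.60 m/s

Energy conservation: mgh = ½mv_top² + mg(2r)
v_top² = 2g(h − 2r) = 2(9.8)(2.24 − 1.580) = 12.94
v_top = 3.597 m/s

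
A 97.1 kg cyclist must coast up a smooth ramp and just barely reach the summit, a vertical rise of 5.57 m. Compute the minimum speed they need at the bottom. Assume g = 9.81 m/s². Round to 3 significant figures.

At the top they are momentarily at rest, so all KE converts to PE: ½mv² = mgh
v = √(2gh) = √(2 × 9.81 × 5.57) = 10.45 m/s

v = 10.5 m/s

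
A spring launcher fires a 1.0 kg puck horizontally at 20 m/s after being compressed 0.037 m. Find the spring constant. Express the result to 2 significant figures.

½kx² = ½mv²
k = mv²/x² = (1.0)(20)²/(0.037)² = 292184 N/m

k = 290000 N/m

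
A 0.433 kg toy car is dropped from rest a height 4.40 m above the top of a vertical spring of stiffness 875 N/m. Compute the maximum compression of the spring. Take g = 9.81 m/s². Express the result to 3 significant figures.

Take the reference level at the top of the uncompressed spring. At max compression the car has fallen H + x and is momentarily at rest:
mg(H + x) = ½kx²
½(875)x² − (0.433)(9.81)x − (0.433)(9.81)(4.40) = 0
437.5x² − 4.248x − 18.69 = 0
x = [4.248 + √(18.04 + 32708)]/(2 × 437.5) = 0.2116 m

x = 0.212 m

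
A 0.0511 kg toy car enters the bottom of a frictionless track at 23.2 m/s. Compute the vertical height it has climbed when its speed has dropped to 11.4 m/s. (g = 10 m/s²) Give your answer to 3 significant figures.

h = 20.4 m

Energy balance between the two points: ½mv₁² = ½mv₂² + mgh
h = (v₁² − v₂²)/(2g) = (23.2² − 11.4²)/(2 × 10) = 20.41 m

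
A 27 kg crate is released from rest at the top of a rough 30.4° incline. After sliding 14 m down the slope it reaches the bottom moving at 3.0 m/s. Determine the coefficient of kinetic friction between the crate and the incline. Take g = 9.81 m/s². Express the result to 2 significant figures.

μ_k = 0.55

Energy balance down the incline: mg L sinθ − ½mv² = μ_k (mg cosθ) L
mgL sinθ = 1876.5 J; ½mv² = 121.50 J
W_f = 1876.5 − 121.50 = 1755 J
μ_k = W_f/(mg cosθ · L) = 1755/(228.5 × 14) = 0.5487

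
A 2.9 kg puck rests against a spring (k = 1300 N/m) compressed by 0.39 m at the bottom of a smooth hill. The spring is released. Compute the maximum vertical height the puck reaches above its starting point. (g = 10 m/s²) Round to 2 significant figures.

At maximum height the puck is at rest, so ½kx² = mgh
h = kx²/(2mg) = (1300)(0.39)²/(2 × 2.9 × 10) = 3.409 m

h = 3.4 m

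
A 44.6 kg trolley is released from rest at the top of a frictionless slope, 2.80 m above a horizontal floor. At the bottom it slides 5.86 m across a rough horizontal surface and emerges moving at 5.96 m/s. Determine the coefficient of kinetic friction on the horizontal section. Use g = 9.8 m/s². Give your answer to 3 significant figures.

Applying the work–energy principle:
mgh = ½mv² + μ_k m g d
mgh = 1223.8 J; ½mv² = 792.13 J
W_f = 1223.8 − 792.13 = 431.7 J
μ_k = W_f/(mg·d) = 431.7/(437.1 × 5.86) = 0.1685

μ_k = 0.169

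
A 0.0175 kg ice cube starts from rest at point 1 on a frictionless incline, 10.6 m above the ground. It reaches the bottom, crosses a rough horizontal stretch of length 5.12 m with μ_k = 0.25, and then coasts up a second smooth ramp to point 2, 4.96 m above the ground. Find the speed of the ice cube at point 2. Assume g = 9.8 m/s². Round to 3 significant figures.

v = 9.24 m/s

Energy at 1: mgh₁ = (0.0175)(9.8)(10.6) = 1.8179 J
Friction loss: W_f = μ_k mg d = 0.2195 J
At 2: ½mv² + mgh₂ = mgh₁ − W_f
½mv² = 1.8179 − 0.2195 − 0.85064 = 0.74774 J
v = √(2 × 0.74774/0.0175) = 9.244 m/s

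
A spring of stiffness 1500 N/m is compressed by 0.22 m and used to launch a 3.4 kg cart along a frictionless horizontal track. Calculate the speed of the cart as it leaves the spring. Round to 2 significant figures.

The cart leaves the spring when the spring is at natural length, so ½kx² = ½mv²
v = x√(k/m) = 0.22 × √(1500/3.4) = 4.621 m/s

v = 4.6 m/s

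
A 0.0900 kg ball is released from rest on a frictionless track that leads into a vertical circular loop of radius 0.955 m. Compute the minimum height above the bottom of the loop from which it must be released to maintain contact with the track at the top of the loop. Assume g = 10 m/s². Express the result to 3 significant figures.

At the top, for minimum speed gravity alone supplies the centripetal force: mg = mv_top²/r ⇒ v_top² = gr = 9.550 m²/s²
Energy conservation from release height h to the top (height 2r): mgh = ½mv_top² + mg(2r)
h = v_top²/(2g) + 2r = r/2 + 2r = 5r/2 = 2.387 m

h = 2.39 m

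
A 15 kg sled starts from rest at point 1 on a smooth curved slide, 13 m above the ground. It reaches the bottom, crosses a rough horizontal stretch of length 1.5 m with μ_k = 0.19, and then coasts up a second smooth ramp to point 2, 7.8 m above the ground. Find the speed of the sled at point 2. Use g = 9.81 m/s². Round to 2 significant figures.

Energy at 1: mgh₁ = (15)(9.81)(13) = 1913.0 J
Friction loss: W_f = μ_k mg d = 41.94 J
At 2: ½mv² + mgh₂ = mgh₁ − W_f
½mv² = 1913.0 − 41.94 − 1147.8 = 723.24 J
v = √(2 × 723.24/15) = 9.820 m/s

v = 9.8 m/s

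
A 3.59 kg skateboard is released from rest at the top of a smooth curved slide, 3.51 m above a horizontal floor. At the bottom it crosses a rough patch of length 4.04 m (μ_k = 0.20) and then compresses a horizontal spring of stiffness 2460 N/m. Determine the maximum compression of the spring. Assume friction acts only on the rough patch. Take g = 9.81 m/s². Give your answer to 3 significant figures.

x = 0.278 m

Initial energy: E₁ = mgh = (3.59)(9.81)(3.51) = 123.61 J
Friction removes W_f = μ_k mg d = (0.20)(3.59)(9.81)(4.04) = 28.46 J
Energy reaching the spring: E = 123.61 − 28.46 = 95.159 J
At max compression ½kx² = E ⇒ x = √(2E/k) = √(2 × 95.159/2460) = 0.2781 m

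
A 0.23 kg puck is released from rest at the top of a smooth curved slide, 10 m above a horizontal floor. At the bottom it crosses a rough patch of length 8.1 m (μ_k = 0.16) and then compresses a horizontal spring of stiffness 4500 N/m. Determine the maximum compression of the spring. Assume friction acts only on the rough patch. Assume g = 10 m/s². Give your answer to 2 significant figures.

Initial energy: E₁ = mgh = (0.23)(10)(10) = 23.000 J
Friction removes W_f = μ_k mg d = (0.16)(0.23)(10)(8.1) = 2.981 J
Energy reaching the spring: E = 23.000 − 2.981 = 20.019 J
At max compression ½kx² = E ⇒ x = √(2E/k) = √(2 × 20.019/4500) = 0.09433 m

x = 0.094 m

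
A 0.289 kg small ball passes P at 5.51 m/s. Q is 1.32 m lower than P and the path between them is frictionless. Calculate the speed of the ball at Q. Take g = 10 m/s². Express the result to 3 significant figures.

Equating total energy at the two states: ½mv₀² + mgh = ½mv²
v² = v₀² + 2gh = (5.51)² + 2(10)(1.32) = 56.760
v = √56.760 = 7.534 m/s

v = 7.53 m/s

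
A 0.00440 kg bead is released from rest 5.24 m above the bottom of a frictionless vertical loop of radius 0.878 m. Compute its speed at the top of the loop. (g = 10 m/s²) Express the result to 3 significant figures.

v = 8.35 m/s

Energy conservation: mgh = ½mv_top² + mg(2r)
v_top² = 2g(h − 2r) = 2(10)(5.24 − 1.756) = 69.68
v_top = 8.347 m/s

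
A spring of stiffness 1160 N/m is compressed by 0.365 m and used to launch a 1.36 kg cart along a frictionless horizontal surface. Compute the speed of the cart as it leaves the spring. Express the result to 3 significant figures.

v = 10.7 m/s

Conservation of energy: ½kx² = ½mv²
v = x√(k/m) = 0.365 × √(1160/1.36) = 10.66 m/s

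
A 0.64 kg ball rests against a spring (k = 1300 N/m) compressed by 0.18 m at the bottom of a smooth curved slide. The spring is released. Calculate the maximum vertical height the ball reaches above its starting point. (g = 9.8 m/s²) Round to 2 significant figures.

h = 3.4 m

All spring PE becomes gravitational PE at the highest point: ½kx² = mgh
h = kx²/(2mg) = (1300)(0.18)²/(2 × 0.64 × 9.8) = 3.358 m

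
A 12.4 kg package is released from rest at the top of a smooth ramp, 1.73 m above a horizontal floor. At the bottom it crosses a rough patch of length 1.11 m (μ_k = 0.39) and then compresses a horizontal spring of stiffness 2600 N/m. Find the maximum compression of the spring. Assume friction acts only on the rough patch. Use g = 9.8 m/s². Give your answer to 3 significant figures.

x = 0.348 m

Initial energy: E₁ = mgh = (12.4)(9.8)(1.73) = 210.23 J
Friction removes W_f = μ_k mg d = (0.39)(12.4)(9.8)(1.11) = 52.61 J
Energy reaching the spring: E = 210.23 − 52.61 = 157.62 J
At max compression ½kx² = E ⇒ x = √(2E/k) = √(2 × 157.62/2600) = 0.3482 m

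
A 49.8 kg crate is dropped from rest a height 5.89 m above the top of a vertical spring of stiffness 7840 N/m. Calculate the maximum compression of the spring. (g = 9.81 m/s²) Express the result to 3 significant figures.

Let x be the compression. The total drop is H + x, and the crate is instantaneously at rest at max compression, so energy conservation gives:
mg(H + x) = ½kx²
½(7840)x² − (49.8)(9.81)x − (49.8)(9.81)(5.89) = 0
3920x² − 488.5x − 2877 = 0
x = [488.5 + √(238669 + 4.5119e+07)]/(2 × 3920) = 0.9213 m

x = 0.921 m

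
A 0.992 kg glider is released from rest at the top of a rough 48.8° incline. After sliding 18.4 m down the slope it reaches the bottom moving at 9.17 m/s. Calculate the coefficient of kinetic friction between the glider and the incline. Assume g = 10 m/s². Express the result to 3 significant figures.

Energy balance down the incline: mg L sinθ − ½mv² = μ_k (mg cosθ) L
mgL sinθ = 137.34 J; ½mv² = 41.708 J
W_f = 137.34 − 41.708 = 95.63 J
μ_k = W_f/(mg cosθ · L) = 95.63/(6.534 × 18.4) = 0.7954

μ_k = 0.795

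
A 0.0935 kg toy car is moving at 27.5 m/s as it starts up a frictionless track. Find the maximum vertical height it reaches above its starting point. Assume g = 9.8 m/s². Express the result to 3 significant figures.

Setting KE at the bottom equal to PE gained: ½mv² = mgh
h = v²/(2g) = 27.5²/(2 × 9.8) = 38.58 m

h = 38.6 m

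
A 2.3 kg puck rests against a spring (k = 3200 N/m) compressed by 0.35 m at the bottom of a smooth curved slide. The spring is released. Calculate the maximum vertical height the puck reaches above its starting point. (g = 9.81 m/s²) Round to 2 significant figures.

Energy conservation from release to the highest point: ½kx² = mgh
h = kx²/(2mg) = (3200)(0.35)²/(2 × 2.3 × 9.81) = 8.687 m

h = 8.7 m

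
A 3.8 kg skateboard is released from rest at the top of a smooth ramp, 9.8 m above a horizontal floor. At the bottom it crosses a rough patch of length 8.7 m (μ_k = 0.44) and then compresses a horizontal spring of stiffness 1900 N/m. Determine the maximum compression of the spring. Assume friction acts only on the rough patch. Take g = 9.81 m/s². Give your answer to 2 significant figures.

x = 0.48 m

Initial energy: E₁ = mgh = (3.8)(9.81)(9.8) = 365.32 J
Friction removes W_f = μ_k mg d = (0.44)(3.8)(9.81)(8.7) = 142.7 J
Energy reaching the spring: E = 365.32 − 142.7 = 222.62 J
At max compression ½kx² = E ⇒ x = √(2E/k) = √(2 × 222.62/1900) = 0.4841 m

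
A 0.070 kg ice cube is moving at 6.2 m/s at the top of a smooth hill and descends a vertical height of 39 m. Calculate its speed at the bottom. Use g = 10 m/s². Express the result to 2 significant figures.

By conservation of mechanical energy, ½mv₀² + mgh = ½mv²
v² = v₀² + 2gh = (6.2)² + 2(10)(39) = 818.44
v = √818.44 = 28.61 m/s

v = 29 m/s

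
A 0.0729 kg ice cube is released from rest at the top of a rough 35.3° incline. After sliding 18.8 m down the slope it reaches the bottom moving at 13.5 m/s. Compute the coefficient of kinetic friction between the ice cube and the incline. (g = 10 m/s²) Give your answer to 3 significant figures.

The energy dissipated by friction is the PE lost minus the KE gained:
mgL sinθ = 7.9197 J; ½mv² = 6.6430 J
W_f = 7.9197 − 6.6430 = 1.277 J
μ_k = W_f/(mg cosθ · L) = 1.277/(0.5950 × 18.8) = 0.1141

μ_k = 0.114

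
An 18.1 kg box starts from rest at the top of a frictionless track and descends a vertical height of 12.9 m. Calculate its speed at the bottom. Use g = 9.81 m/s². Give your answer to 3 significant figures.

v = 15.9 m/s

By conservation of mechanical energy, mgh = ½mv²
v = √(2gh) = √(2 × 9.81 × 12.9) = √253.10 = 15.91 m/s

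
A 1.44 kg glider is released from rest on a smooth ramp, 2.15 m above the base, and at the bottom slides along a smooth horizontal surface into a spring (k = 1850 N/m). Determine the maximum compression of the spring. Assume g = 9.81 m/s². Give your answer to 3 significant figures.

x = 0.181 m

At max compression the glider is momentarily at rest: mgh = ½kx²
x = √(2mgh/k) = √(2 × 1.44 × 9.81 × 2.15 / 1850) = 0.1812 m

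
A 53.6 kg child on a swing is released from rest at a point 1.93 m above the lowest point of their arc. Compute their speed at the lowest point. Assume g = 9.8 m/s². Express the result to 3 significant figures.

Equating total energy at the two states: mgh = ½mv²
v = √(2gh) = √(2 × 9.8 × 1.93) = √37.828 = 6.150 m/s

v = 6.15 m/s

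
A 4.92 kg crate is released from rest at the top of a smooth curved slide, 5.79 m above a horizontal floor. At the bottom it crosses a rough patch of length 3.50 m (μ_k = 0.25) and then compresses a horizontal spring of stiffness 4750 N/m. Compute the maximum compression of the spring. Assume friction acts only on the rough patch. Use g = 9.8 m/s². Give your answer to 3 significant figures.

x = 0.316 m

Initial energy: E₁ = mgh = (4.92)(9.8)(5.79) = 279.17 J
Friction removes W_f = μ_k mg d = (0.25)(4.92)(9.8)(3.50) = 42.19 J
Energy reaching the spring: E = 279.17 − 42.19 = 236.98 J
At max compression ½kx² = E ⇒ x = √(2E/k) = √(2 × 236.98/4750) = 0.3159 m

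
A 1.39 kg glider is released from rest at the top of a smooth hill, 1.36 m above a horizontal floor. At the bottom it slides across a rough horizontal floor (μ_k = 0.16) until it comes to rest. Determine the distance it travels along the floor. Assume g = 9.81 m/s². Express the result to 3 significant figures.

Applying the work–energy principle:
At rest all PE has been dissipated by friction: mgh = μ_k m g d
d = h/μ_k = 1.36/0.16 = 8.500 m

d = 8.50 m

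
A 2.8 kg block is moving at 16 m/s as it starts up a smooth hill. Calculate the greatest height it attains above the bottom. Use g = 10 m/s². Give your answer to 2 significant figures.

h = 13 m

By energy conservation, ½mv² = mgh
h = v²/(2g) = 16²/(2 × 10) = 12.80 m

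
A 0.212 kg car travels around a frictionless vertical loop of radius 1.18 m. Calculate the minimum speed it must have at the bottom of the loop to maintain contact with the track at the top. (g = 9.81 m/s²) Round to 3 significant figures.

v = 7.61 m/s

At the top: mg = mv_top²/r ⇒ v_top² = gr = 11.58 m²/s²
Energy from bottom to top (height 2r): ½mv_bot² = ½mv_top² + mg(2r)
v_bot² = gr + 4gr = 5gr = 57.88
v_bot = √(5gr) = 7.608 m/s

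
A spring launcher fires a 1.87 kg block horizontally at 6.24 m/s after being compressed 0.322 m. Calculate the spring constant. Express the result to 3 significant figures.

k = 702 N/m

½kx² = ½mv²
k = mv²/x² = (1.87)(6.24)²/(0.322)² = 702.3 N/m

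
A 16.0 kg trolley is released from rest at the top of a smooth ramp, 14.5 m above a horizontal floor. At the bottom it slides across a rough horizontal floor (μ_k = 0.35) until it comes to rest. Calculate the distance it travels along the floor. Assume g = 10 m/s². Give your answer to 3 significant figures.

Energy at the top = energy at the end + work done against friction:
At rest all PE has been dissipated by friction: mgh = μ_k m g d
d = h/μ_k = 14.5/0.35 = 41.43 m

d = 41.4 m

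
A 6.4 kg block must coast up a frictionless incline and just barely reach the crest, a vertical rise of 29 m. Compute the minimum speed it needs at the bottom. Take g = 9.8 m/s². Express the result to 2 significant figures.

v = 24 m/s

At the top it is momentarily at rest, so all KE converts to PE: ½mv² = mgh
v = √(2gh) = √(2 × 9.8 × 29) = 23.84 m/s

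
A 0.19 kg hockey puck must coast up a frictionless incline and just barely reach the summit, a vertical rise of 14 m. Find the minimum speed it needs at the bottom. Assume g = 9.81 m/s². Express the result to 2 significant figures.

v = 17 m/s

At the top it is momentarily at rest, so all KE converts to PE: ½mv² = mgh
v = √(2gh) = √(2 × 9.81 × 14) = 16.57 m/s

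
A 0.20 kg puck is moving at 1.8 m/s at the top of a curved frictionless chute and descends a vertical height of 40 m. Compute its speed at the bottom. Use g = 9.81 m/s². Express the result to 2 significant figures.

Mechanical energy is conserved (no friction): ½mv₀² + mgh = ½mv²
v² = v₀² + 2gh = (1.8)² + 2(9.81)(40) = 788.04
v = √788.04 = 28.07 m/s

v = 28 m/s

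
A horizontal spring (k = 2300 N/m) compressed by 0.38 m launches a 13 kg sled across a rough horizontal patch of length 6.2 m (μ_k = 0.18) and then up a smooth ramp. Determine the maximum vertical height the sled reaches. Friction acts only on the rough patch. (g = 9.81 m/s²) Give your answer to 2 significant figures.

Spring energy: E₀ = ½kx² = ½(2300)(0.38)² = 166.06 J
Friction: W_f = μ_k mg d = (0.18)(13)(9.81)(6.2) = 142.3 J
Energy at base of ramp: E = 166.06 − 142.3 = 23.737 J
At max height all remaining energy is PE: mgh = E ⇒ h = E/(mg) = 23.737/(13 × 9.81) = 0.1861 m

h = 0.19 m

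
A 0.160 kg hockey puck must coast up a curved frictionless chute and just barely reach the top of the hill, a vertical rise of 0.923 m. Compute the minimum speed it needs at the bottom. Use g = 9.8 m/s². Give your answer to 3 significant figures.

v = 4.25 m/s

At the top it is momentarily at rest, so all KE converts to PE: ½mv² = mgh
v = √(2gh) = √(2 × 9.8 × 0.923) = 4.253 m/s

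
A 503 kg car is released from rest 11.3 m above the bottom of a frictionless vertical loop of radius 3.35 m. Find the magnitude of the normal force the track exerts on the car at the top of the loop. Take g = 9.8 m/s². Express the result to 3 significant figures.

Energy from release to top (height 2r): mgh = ½mv_top² + mg(2r)
v_top² = 2g(h − 2r) = 2(9.8)(11.3 − 6.700) = 90.160 m²/s²
At the top, both N and weight point toward the centre: N + mg = mv_top²/r
N = m(v_top²/r − g) = 503(90.160/3.35 − 9.8) = 8608 N

N = 8610 N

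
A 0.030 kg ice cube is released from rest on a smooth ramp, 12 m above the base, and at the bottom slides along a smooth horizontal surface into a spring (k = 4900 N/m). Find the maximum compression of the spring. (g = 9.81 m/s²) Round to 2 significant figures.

Gravitational PE at the top equals spring PE at max compression: mgh = ½kx²
x = √(2mgh/k) = √(2 × 0.030 × 9.81 × 12 / 4900) = 0.03797 m

x = 0.038 m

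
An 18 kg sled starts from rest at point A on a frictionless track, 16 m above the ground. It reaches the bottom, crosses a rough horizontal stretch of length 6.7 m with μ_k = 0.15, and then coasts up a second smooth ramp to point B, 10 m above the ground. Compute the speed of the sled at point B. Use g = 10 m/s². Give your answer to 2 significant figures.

v = 10 m/s

Energy at A: mgh₁ = (18)(10)(16) = 2880.0 J
Friction loss: W_f = μ_k mg d = 180.9 J
At B: ½mv² + mgh₂ = mgh₁ − W_f
½mv² = 2880.0 − 180.9 − 1800.0 = 899.10 J
v = √(2 × 899.10/18) = 9.995 m/s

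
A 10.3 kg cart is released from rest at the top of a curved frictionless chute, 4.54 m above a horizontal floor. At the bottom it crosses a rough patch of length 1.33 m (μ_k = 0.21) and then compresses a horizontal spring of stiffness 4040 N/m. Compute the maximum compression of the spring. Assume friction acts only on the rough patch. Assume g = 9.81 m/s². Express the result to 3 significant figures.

x = 0.462 m

Initial energy: E₁ = mgh = (10.3)(9.81)(4.54) = 458.74 J
Friction removes W_f = μ_k mg d = (0.21)(10.3)(9.81)(1.33) = 28.22 J
Energy reaching the spring: E = 458.74 − 28.22 = 430.51 J
At max compression ½kx² = E ⇒ x = √(2E/k) = √(2 × 430.51/4040) = 0.4617 m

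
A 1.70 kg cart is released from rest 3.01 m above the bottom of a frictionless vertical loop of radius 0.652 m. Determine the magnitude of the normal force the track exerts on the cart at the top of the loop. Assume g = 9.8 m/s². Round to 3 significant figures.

N = 70.5 N

Energy from release to top (height 2r): mgh = ½mv_top² + mg(2r)
v_top² = 2g(h − 2r) = 2(9.8)(3.01 − 1.304) = 33.438 m²/s²
At the top, both N and weight point toward the centre: N + mg = mv_top²/r
N = m(v_top²/r − g) = 1.70(33.438/0.652 − 9.8) = 70.52 N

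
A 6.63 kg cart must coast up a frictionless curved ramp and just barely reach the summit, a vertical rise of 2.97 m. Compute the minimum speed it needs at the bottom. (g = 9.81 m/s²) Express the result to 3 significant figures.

At the top it is momentarily at rest, so all KE converts to PE: ½mv² = mgh
v = √(2gh) = √(2 × 9.81 × 2.97) = 7.634 m/s

v = 7.63 m/s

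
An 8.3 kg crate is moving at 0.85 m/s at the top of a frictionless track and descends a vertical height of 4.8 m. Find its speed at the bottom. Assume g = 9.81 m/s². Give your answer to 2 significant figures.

By conservation of mechanical energy, ½mv₀² + mgh = ½mv²
v² = v₀² + 2gh = (0.85)² + 2(9.81)(4.8) = 94.898
v = √94.898 = 9.742 m/s

v = 9.7 m/s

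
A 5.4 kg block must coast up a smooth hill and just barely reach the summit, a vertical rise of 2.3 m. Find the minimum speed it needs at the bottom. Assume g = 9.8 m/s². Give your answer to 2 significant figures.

v = 6.7 m/s

At the top it is momentarily at rest, so all KE converts to PE: ½mv² = mgh
v = √(2gh) = √(2 × 9.8 × 2.3) = 6.714 m/s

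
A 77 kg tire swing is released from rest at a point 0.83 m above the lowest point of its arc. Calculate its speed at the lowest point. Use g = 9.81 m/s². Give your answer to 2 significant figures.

v = 4.0 m/s

Equating total energy at the two states: mgh = ½mv²
v = √(2gh) = √(2 × 9.81 × 0.83) = √16.285 = 4.035 m/s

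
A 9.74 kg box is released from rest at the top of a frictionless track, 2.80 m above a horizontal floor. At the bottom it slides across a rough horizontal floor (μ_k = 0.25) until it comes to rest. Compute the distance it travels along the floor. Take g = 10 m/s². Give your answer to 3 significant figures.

d = 11.2 m

Energy bookkeeping (friction removes W_f = μ_k N d):
At rest all PE has been dissipated by friction: mgh = μ_k m g d
d = h/μ_k = 2.80/0.25 = 11.20 m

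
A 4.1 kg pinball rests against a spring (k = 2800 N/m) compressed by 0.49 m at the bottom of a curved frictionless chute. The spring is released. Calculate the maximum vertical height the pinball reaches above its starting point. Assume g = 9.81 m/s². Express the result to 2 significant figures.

All spring PE becomes gravitational PE at the highest point: ½kx² = mgh
h = kx²/(2mg) = (2800)(0.49)²/(2 × 4.1 × 9.81) = 8.357 m

h = 8.4 m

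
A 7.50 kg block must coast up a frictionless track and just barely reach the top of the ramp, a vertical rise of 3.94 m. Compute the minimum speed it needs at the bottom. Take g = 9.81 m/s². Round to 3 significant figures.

v = 8.79 m/s

At the top it is momentarily at rest, so all KE converts to PE: ½mv² = mgh
v = √(2gh) = √(2 × 9.81 × 3.94) = 8.792 m/s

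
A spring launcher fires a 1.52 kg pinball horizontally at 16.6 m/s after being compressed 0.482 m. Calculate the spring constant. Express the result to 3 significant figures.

k = 1800 N/m

Energy stored in the spring equals the launch KE: ½kx² = ½mv²
k = mv²/x² = (1.52)(16.6)²/(0.482)² = 1803 N/m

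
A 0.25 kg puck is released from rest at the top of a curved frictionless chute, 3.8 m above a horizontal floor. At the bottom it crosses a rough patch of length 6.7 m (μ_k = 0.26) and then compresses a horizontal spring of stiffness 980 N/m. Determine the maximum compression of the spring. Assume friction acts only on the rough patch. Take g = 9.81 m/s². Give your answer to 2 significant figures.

Initial energy: E₁ = mgh = (0.25)(9.81)(3.8) = 9.3195 J
Friction removes W_f = μ_k mg d = (0.26)(0.25)(9.81)(6.7) = 4.272 J
Energy reaching the spring: E = 9.3195 − 4.272 = 5.0472 J
At max compression ½kx² = E ⇒ x = √(2E/k) = √(2 × 5.0472/980) = 0.1015 m

x = 0.10 m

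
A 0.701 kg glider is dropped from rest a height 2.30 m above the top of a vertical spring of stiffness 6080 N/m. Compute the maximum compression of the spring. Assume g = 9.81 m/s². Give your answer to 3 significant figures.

x = 0.0733 m

Take the reference level at the top of the uncompressed spring. At max compression the glider has fallen H + x and is momentarily at rest:
mg(H + x) = ½kx²
½(6080)x² − (0.701)(9.81)x − (0.701)(9.81)(2.30) = 0
3040x² − 6.877x − 15.82 = 0
x = [6.877 + √(47.29 + 192331)]/(2 × 3040) = 0.07327 m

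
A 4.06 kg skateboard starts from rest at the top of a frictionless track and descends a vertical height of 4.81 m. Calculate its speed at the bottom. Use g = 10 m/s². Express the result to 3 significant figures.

Mechanical energy is conserved (no friction): mgh = ½mv²
The mass cancels from both sides.
v = √(2gh) = √(2 × 10 × 4.81) = √96.200 = 9.808 m/s

v = 9.81 m/s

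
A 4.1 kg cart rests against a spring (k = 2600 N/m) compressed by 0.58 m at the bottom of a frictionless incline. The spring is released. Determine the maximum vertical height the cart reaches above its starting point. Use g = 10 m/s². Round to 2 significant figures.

At maximum height the cart is at rest, so ½kx² = mgh
h = kx²/(2mg) = (2600)(0.58)²/(2 × 4.1 × 10) = 10.67 m

h = 11 m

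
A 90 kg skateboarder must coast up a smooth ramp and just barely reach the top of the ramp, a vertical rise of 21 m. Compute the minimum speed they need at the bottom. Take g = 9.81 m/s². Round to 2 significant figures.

v = 20 m/s

At the top they are momentarily at rest, so all KE converts to PE: ½mv² = mgh
v = √(2gh) = √(2 × 9.81 × 21) = 20.30 m/s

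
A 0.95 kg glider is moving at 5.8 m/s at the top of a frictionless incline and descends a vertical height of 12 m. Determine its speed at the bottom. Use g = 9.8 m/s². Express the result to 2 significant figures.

v = 16 m/s

Mechanical energy is conserved (no friction): ½mv₀² + mgh = ½mv²
v² = v₀² + 2gh = (5.8)² + 2(9.8)(12) = 268.84
v = √268.84 = 16.40 m/s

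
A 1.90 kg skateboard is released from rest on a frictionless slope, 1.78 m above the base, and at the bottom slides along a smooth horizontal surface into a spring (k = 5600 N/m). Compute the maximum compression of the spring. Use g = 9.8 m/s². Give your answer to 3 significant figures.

x = 0.109 m

At max compression the skateboard is momentarily at rest: mgh = ½kx²
x = √(2mgh/k) = √(2 × 1.90 × 9.8 × 1.78 / 5600) = 0.1088 m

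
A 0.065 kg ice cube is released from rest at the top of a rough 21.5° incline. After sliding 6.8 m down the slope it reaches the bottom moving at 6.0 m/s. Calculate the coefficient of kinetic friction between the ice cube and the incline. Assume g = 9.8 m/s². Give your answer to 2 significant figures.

μ_k = 0.10

Energy balance down the incline: mg L sinθ − ½mv² = μ_k (mg cosθ) L
mgL sinθ = 1.5875 J; ½mv² = 1.1700 J
W_f = 1.5875 − 1.1700 = 0.4175 J
μ_k = W_f/(mg cosθ · L) = 0.4175/(0.5927 × 6.8) = 0.1036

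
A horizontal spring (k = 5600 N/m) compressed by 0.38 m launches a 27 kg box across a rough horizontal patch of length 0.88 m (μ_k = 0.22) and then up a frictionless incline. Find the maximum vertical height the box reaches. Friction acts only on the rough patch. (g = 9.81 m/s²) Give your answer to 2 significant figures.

Spring energy: E₀ = ½kx² = ½(5600)(0.38)² = 404.32 J
Friction: W_f = μ_k mg d = (0.22)(27)(9.81)(0.88) = 51.28 J
Energy at base of ramp: E = 404.32 − 51.28 = 353.04 J
At max height all remaining energy is PE: mgh = E ⇒ h = E/(mg) = 353.04/(27 × 9.81) = 1.333 m

h = 1.3 m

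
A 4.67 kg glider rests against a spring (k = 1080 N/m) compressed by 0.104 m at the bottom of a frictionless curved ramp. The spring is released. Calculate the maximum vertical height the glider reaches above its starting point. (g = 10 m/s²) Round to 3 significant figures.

All spring PE becomes gravitational PE at the highest point: ½kx² = mgh
h = kx²/(2mg) = (1080)(0.104)²/(2 × 4.67 × 10) = 0.1251 m

h = 0.125 m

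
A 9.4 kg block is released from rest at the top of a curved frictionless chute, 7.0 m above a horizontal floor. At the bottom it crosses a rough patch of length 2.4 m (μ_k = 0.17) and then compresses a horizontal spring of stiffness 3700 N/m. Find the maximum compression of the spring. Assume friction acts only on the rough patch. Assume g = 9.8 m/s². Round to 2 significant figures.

Initial energy: E₁ = mgh = (9.4)(9.8)(7.0) = 644.84 J
Friction removes W_f = μ_k mg d = (0.17)(9.4)(9.8)(2.4) = 37.58 J
Energy reaching the spring: E = 644.84 − 37.58 = 607.26 J
At max compression ½kx² = E ⇒ x = √(2E/k) = √(2 × 607.26/3700) = 0.5729 m

x = 0.57 m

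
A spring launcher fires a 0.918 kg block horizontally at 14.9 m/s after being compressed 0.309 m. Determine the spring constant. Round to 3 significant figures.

k = 2130 N/m

Spring PE at full compression equals KE at release: ½kx² = ½mv²
k = mv²/x² = (0.918)(14.9)²/(0.309)² = 2135 N/m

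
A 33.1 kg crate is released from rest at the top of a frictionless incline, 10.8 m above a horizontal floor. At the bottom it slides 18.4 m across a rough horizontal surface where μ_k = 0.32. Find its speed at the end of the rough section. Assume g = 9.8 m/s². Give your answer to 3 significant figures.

Applying the work–energy principle:
mgh = ½mv² + μ_k m g d
W_f = μ_k mg d = (0.32)(33.1)(9.8)(18.4) = 1910 J
½mv² = mgh − W_f = 3503.3 − 1910 = 1593.4 J
v = √(2 × 1593.4/33.1) = 9.812 m/s

v = 9.81 m/s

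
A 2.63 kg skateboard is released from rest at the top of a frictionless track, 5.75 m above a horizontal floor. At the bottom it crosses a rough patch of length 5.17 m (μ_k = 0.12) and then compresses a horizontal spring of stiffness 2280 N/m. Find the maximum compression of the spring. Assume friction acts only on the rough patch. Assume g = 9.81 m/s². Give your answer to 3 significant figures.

Initial energy: E₁ = mgh = (2.63)(9.81)(5.75) = 148.35 J
Friction removes W_f = μ_k mg d = (0.12)(2.63)(9.81)(5.17) = 16.01 J
Energy reaching the spring: E = 148.35 − 16.01 = 132.35 J
At max compression ½kx² = E ⇒ x = √(2E/k) = √(2 × 132.35/2280) = 0.3407 m

x = 0.341 m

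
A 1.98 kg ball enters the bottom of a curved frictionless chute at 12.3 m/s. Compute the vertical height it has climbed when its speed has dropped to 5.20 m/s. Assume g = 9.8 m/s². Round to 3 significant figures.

h = 6.34 m

Energy balance between the two points: ½mv₁² = ½mv₂² + mgh
h = (v₁² − v₂²)/(2g) = (12.3² − 5.20²)/(2 × 9.8) = 6.339 m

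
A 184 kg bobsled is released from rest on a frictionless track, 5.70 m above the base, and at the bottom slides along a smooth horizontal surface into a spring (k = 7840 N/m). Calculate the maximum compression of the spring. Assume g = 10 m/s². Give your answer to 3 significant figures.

x = 1.64 m

At max compression the bobsled is momentarily at rest: mgh = ½kx²
x = √(2mgh/k) = √(2 × 184 × 10 × 5.70 / 7840) = 1.636 m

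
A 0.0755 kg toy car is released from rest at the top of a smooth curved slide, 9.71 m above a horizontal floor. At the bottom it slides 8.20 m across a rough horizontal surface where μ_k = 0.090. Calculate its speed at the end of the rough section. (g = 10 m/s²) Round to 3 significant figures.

Applying the work–energy principle:
mgh = ½mv² + μ_k m g d
W_f = μ_k mg d = (0.090)(0.0755)(10)(8.20) = 0.5572 J
½mv² = mgh − W_f = 7.3311 − 0.5572 = 6.7739 J
v = √(2 × 6.7739/0.0755) = 13.40 m/s

v = 13.4 m/s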